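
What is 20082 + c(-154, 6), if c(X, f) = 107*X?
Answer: 3604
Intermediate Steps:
20082 + c(-154, 6) = 20082 + 107*(-154) = 20082 - 16478 = 3604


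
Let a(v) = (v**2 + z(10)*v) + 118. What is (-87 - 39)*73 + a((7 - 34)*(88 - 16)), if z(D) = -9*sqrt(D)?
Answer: 3770056 + 17496*sqrt(10) ≈ 3.8254e+6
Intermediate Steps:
a(v) = 118 + v**2 - 9*v*sqrt(10) (a(v) = (v**2 + (-9*sqrt(10))*v) + 118 = (v**2 - 9*v*sqrt(10)) + 118 = 118 + v**2 - 9*v*sqrt(10))
(-87 - 39)*73 + a((7 - 34)*(88 - 16)) = (-87 - 39)*73 + (118 + ((7 - 34)*(88 - 16))**2 - 9*(7 - 34)*(88 - 16)*sqrt(10)) = -126*73 + (118 + (-27*72)**2 - 9*(-27*72)*sqrt(10)) = -9198 + (118 + (-1944)**2 - 9*(-1944)*sqrt(10)) = -9198 + (118 + 3779136 + 17496*sqrt(10)) = -9198 + (3779254 + 17496*sqrt(10)) = 3770056 + 17496*sqrt(10)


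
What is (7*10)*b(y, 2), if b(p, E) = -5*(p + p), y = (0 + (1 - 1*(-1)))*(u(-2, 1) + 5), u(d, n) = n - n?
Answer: -7000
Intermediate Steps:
u(d, n) = 0
y = 10 (y = (0 + (1 - 1*(-1)))*(0 + 5) = (0 + (1 + 1))*5 = (0 + 2)*5 = 2*5 = 10)
b(p, E) = -10*p
(7*10)*b(y, 2) = (7*10)*(-10*10) = 70*(-100) = -7000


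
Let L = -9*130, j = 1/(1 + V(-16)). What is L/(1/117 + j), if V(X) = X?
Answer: 342225/17 ≈ 20131.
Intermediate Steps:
j = -1/15 (j = 1/(1 - 16) = 1/(-15) = -1/15 ≈ -0.066667)
L = -1170
L/(1/117 + j) = -1170/(1/117 - 1/15) = -1170/(-34/585) = -1170*(-585/34) = 342225/17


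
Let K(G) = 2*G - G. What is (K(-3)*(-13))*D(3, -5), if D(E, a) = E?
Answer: 117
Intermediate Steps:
K(G) = G
(K(-3)*(-13))*D(3, -5) = -3*(-13)*3 = 39*3 = 117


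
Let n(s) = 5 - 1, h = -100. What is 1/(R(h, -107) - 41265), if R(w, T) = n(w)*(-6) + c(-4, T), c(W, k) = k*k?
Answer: -1/29840 ≈ -3.3512e-5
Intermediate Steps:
n(s) = 4
c(W, k) = k**2
R(w, T) = -24 + T**2 (R(w, T) = 4*(-6) + T**2 = -24 + T**2)
1/(R(h, -107) - 41265) = 1/((-24 + (-107)**2) - 41265) = 1/((-24 + 11449) - 41265) = 1/(11425 - 41265) = 1/(-29840) = -1/29840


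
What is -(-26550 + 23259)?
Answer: 3291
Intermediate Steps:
-(-26550 + 23259) = -1*(-3291) = 3291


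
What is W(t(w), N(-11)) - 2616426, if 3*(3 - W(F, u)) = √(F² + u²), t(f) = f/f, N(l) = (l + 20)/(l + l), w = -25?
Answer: -2616423 - √565/66 ≈ -2.6164e+6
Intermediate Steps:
N(l) = (20 + l)/(2*l) (N(l) = (20 + l)/((2*l)) = (20 + l)*(1/(2*l)) = (20 + l)/(2*l))
t(f) = 1
W(F, u) = 3 - √(F² + u²)/3
W(t(w), N(-11)) - 2616426 = (3 - √(1² + ((½)*(20 - 11)/(-11))²)/3) - 2616426 = (3 - √(1 + ((½)*(-1/11)*9)²)/3) - 2616426 = (3 - √(1 + (-9/22)²)/3) - 2616426 = (3 - √(1 + 81/484)/3) - 2616426 = (3 - √565/66) - 2616426 = -2616423 - √565/66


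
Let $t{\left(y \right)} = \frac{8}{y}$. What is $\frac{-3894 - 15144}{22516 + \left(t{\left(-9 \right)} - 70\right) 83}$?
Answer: $- \frac{85671}{74845} \approx -1.1446$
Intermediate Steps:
$\frac{-3894 - 15144}{22516 + \left(t{\left(-9 \right)} - 70\right) 83} = \frac{-3894 - 15144}{22516 + \left(\frac{8}{-9} - 70\right) 83} = - \frac{19038}{22516 + \left(8 \left(- \frac{1}{9}\right) - 70\right) 83} = - \frac{19038}{22516 + \left(- \frac{8}{9} - 70\right) 83} = - \frac{19038}{22516 - \frac{52954}{9}} = - \frac{19038}{\frac{149690}{9}} = \left(-19038\right) \frac{9}{149690} = - \frac{85671}{74845}$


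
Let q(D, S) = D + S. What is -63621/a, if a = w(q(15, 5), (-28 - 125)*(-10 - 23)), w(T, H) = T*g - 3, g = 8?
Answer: -63621/157 ≈ -405.23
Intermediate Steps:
w(T, H) = -3 + 8*T (w(T, H) = T*8 - 3 = 8*T - 3 = -3 + 8*T)
a = 157 (a = -3 + 8*(15 + 5) = -3 + 8*20 = -3 + 160 = 157)
-63621/a = -63621/157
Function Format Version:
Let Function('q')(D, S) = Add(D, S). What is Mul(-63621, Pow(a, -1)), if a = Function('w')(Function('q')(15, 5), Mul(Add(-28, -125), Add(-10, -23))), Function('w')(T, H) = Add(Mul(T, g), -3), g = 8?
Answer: Rational(-63621, 157) ≈ -405.23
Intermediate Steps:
Function('w')(T, H) = Add(-3, Mul(8, T)) (Function('w')(T, H) = Add(Mul(T, 8), -3) = Add(Mul(8, T), -3) = Add(-3, Mul(8, T)))
a = 157 (a = Add(-3, Mul(8, Add(15, 5))) = Add(-3, Mul(8, 20)) = Add(-3, 160) = 157)
Mul(-63621, Pow(a, -1)) = Mul(-63621, Pow(157, -1)) = Mul(-63621, Rational(1, 157)) = Rational(-63621, 157)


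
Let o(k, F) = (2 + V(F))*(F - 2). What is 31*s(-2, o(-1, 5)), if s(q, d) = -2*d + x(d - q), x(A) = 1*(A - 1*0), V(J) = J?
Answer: -589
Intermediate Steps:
x(A) = A (x(A) = 1*(A + 0) = 1*A = A)
o(k, F) = (-2 + F)*(2 + F) (o(k, F) = (2 + F)*(F - 2) = (2 + F)*(-2 + F) = (-2 + F)*(2 + F))
s(q, d) = -d - q (s(q, d) = -2*d + (d - q) = -d - q)
31*s(-2, o(-1, 5)) = 31*(-(-4 + 5²) - 1*(-2)) = 31*(-(-4 + 25) + 2) = 31*(-1*21 + 2) = 31*(-21 + 2) = 31*(-19) = -589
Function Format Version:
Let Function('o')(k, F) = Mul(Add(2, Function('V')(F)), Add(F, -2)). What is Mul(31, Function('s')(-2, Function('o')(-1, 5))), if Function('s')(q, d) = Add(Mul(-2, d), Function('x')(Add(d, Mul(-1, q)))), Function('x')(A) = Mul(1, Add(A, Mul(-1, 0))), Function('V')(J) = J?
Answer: -589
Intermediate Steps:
Function('x')(A) = A (Function('x')(A) = Mul(1, Add(A, 0)) = Mul(1, A) = A)
Function('o')(k, F) = Mul(Add(-2, F), Add(2, F)) (Function('o')(k, F) = Mul(Add(2, F), Add(F, -2)) = Mul(Add(2, F), Add(-2, F)) = Mul(Add(-2, F), Add(2, F)))
Function('s')(q, d) = Add(Mul(-1, d), Mul(-1, q)) (Function('s')(q, d) = Add(Mul(-2, d), Add(d, Mul(-1, q))) = Add(Mul(-1, d), Mul(-1, q)))
Mul(31, Function('s')(-2, Function('o')(-1, 5))) = Mul(31, Add(Mul(-1, Add(-4, Pow(5, 2))), Mul(-1, -2))) = Mul(31, Add(Mul(-1, Add(-4, 25)), 2)) = Mul(31, Add(Mul(-1, 21), 2)) = Mul(31, Add(-21, 2)) = Mul(31, -19) = -589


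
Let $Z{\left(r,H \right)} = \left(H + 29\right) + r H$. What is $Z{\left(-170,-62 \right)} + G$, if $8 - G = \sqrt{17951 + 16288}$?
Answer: $10515 - \sqrt{34239} \approx 10330.0$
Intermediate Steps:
$Z{\left(r,H \right)} = 29 + H + H r$ ($Z{\left(r,H \right)} = \left(29 + H\right) + H r = 29 + H + H r$)
$G = 8 - \sqrt{34239}$ ($G = 8 - \sqrt{17951 + 16288} = 8 - \sqrt{34239} \approx -177.04$)
$Z{\left(-170,-62 \right)} + G = \left(29 - 62 - -10540\right) + \left(8 - \sqrt{34239}\right) = \left(29 - 62 + 10540\right) + \left(8 - \sqrt{34239}\right) = 10507 + \left(8 - \sqrt{34239}\right) = 10515 - \sqrt{34239}$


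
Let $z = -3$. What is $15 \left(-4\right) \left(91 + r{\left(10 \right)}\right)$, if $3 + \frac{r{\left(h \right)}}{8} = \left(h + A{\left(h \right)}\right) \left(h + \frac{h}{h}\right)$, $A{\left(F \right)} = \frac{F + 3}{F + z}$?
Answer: $- \frac{466380}{7} \approx -66626.0$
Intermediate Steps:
$A{\left(F \right)} = \frac{3 + F}{-3 + F}$ ($A{\left(F \right)} = \frac{F + 3}{F - 3} = \frac{3 + F}{-3 + F}$)
$r{\left(h \right)} = -24 + 8 \left(1 + h\right) \left(h + \frac{3 + h}{-3 + h}\right)$ ($r{\left(h \right)} = -24 + 8 \left(h + \frac{3 + h}{-3 + h}\right) \left(h + \frac{h}{h}\right) = -24 + 8 \left(h + \frac{3 + h}{-3 + h}\right) \left(h + 1\right) = -24 + 8 \left(h + \frac{3 + h}{-3 + h}\right) \left(1 + h\right) = -24 + 8 \left(1 + h\right) \left(h + \frac{3 + h}{-3 + h}\right)$)
$15 \left(-4\right) \left(91 + r{\left(10 \right)}\right) = 15 \left(-4\right) \left(91 + \frac{8 \left(12 + 10^{3} - 10^{2} - 20\right)}{-3 + 10}\right) = - 60 \left(91 + \frac{8 \left(12 + 1000 - 100 - 20\right)}{7}\right) = - 60 \left(91 + 8 \cdot \frac{1}{7} \left(12 + 1000 - 100 - 20\right)\right) = - 60 \left(91 + 8 \cdot \frac{1}{7} \cdot 892\right) = - 60 \left(91 + \frac{7136}{7}\right) = \left(-60\right) \frac{7773}{7} = - \frac{466380}{7}$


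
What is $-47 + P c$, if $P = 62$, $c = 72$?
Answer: $4417$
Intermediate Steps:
$-47 + P c = -47 + 62 \cdot 72 = -47 + 4464 = 4417$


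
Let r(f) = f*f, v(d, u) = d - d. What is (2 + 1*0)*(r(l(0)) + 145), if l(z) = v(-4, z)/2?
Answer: 290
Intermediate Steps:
v(d, u) = 0
l(z) = 0 (l(z) = 0/2 = 0*(1/2) = 0)
r(f) = f**2
(2 + 1*0)*(r(l(0)) + 145) = (2 + 1*0)*(0**2 + 145) = (2 + 0)*(0 + 145) = 2*145 = 290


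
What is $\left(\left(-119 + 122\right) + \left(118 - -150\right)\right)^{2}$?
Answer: $73441$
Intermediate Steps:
$\left(\left(-119 + 122\right) + \left(118 - -150\right)\right)^{2} = \left(3 + \left(118 + 150\right)\right)^{2} = \left(3 + 268\right)^{2} = 271^{2} = 73441$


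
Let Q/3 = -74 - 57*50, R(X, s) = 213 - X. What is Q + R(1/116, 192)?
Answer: -992845/116 ≈ -8559.0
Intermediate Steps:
Q = -8772 (Q = 3*(-74 - 57*50) = 3*(-74 - 2850) = 3*(-2924) = -8772)
Q + R(1/116, 192) = -8772 + (213 - 1/116) = -8772 + 24707/116 = -992845/116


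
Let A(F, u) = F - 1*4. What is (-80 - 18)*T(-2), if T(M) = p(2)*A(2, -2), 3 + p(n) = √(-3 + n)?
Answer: -588 + 196*I ≈ -588.0 + 196.0*I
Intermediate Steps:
A(F, u) = -4 + F (A(F, u) = F - 4 = -4 + F)
p(n) = -3 + √(-3 + n)
T(M) = 6 - 2*I (T(M) = (-3 + √(-3 + 2))*(-4 + 2) = (-3 + √(-1))*(-2) = (-3 + I)*(-2) = 6 - 2*I)
(-80 - 18)*T(-2) = (-80 - 18)*(6 - 2*I) = -98*(6 - 2*I) = -588 + 196*I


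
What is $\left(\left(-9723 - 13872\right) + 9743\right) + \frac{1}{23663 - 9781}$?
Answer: $- \frac{192293463}{13882} \approx -13852.0$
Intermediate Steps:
$\left(\left(-9723 - 13872\right) + 9743\right) + \frac{1}{23663 - 9781} = \left(-23595 + 9743\right) + \frac{1}{13882} = -13852 + \frac{1}{13882} = - \frac{192293463}{13882}$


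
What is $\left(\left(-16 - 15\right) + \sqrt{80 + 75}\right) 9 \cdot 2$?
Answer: $-558 + 18 \sqrt{155} \approx -333.9$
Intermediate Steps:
$\left(\left(-16 - 15\right) + \sqrt{80 + 75}\right) 9 \cdot 2 = \left(\left(-16 - 15\right) + \sqrt{155}\right) 18 = \left(-31 + \sqrt{155}\right) 18 = -558 + 18 \sqrt{155}$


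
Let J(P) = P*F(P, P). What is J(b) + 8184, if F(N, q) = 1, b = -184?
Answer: 8000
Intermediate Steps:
J(P) = P (J(P) = P*1 = P)
J(b) + 8184 = -184 + 8184 = 8000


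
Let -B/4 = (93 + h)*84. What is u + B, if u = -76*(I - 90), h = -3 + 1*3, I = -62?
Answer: -19696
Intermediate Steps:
h = 0 (h = -3 + 3 = 0)
u = 11552 (u = -76*(-62 - 90) = -76*(-152) = 11552)
B = -31248 (B = -4*(93 + 0)*84 = -372*84 = -4*7812 = -31248)
u + B = 11552 - 31248 = -19696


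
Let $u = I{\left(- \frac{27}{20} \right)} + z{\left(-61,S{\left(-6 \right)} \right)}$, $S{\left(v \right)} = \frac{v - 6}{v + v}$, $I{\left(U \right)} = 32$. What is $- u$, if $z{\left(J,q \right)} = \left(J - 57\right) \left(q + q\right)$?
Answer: $204$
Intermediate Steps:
$S{\left(v \right)} = \frac{-6 + v}{2 v}$
$z{\left(J,q \right)} = 2 q \left(-57 + J\right)$ ($z{\left(J,q \right)} = \left(-57 + J\right) 2 q = 2 q \left(-57 + J\right)$)
$u = -204$ ($u = 32 + 2 \frac{-6 - 6}{2 \left(-6\right)} \left(-57 - 61\right) = 32 + 2 \cdot \frac{1}{2} \left(- \frac{1}{6}\right) \left(-12\right) \left(-118\right) = 32 + 2 \cdot 1 \left(-118\right) = 32 - 236 = -204$)
$- u = \left(-1\right) \left(-204\right) = 204$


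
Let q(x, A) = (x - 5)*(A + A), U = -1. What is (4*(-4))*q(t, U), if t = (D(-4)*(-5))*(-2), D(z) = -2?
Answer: -800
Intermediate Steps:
t = -20 (t = -2*(-5)*(-2) = 10*(-2) = -20)
q(x, A) = 2*A*(-5 + x) (q(x, A) = (-5 + x)*(2*A) = 2*A*(-5 + x))
(4*(-4))*q(t, U) = (4*(-4))*(2*(-1)*(-5 - 20)) = -32*(-1)*(-25) = -16*50 = -800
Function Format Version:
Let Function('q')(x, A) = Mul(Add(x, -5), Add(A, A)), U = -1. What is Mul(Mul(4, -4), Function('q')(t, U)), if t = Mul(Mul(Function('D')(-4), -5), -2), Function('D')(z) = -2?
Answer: -800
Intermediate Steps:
t = -20 (t = Mul(Mul(-2, -5), -2) = Mul(10, -2) = -20)
Function('q')(x, A) = Mul(2, A, Add(-5, x)) (Function('q')(x, A) = Mul(Add(-5, x), Mul(2, A)) = Mul(2, A, Add(-5, x)))
Mul(Mul(4, -4), Function('q')(t, U)) = Mul(Mul(4, -4), Mul(2, -1, Add(-5, -20))) = Mul(-16, Mul(2, -1, -25)) = Mul(-16, 50) = -800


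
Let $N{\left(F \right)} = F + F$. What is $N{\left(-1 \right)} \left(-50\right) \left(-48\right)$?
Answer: $-4800$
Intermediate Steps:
$N{\left(F \right)} = 2 F$
$N{\left(-1 \right)} \left(-50\right) \left(-48\right) = 2 \left(-1\right) \left(-50\right) \left(-48\right) = \left(-2\right) \left(-50\right) \left(-48\right) = 100 \left(-48\right) = -4800$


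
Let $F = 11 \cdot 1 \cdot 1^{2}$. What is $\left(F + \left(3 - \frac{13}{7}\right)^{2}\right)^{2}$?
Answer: $\frac{363609}{2401} \approx 151.44$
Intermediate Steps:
$F = 11$ ($F = 11 \cdot 1 = 11$)
$\left(F + \left(3 - \frac{13}{7}\right)^{2}\right)^{2} = \left(11 + \left(3 - \frac{13}{7}\right)^{2}\right)^{2} = \left(11 + \left(\frac{8}{7}\right)^{2}\right)^{2} = \left(11 + \frac{64}{49}\right)^{2} = \left(\frac{603}{49}\right)^{2} = \frac{363609}{2401}$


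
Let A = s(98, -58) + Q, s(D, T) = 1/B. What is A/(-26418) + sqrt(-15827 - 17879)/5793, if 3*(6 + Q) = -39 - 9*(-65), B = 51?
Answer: -8977/1347318 + I*sqrt(33706)/5793 ≈ -0.0066629 + 0.031692*I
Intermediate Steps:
s(D, T) = 1/51
Q = 176 (Q = -6 + (-39 - 9*(-65))/3 = -6 + (-39 + 585)/3 = -6 + (1/3)*546 = -6 + 182 = 176)
A = 8977/51 (A = 1/51 + 176 = 8977/51 ≈ 176.02)
A/(-26418) + sqrt(-15827 - 17879)/5793 = (8977/51)/(-26418) + sqrt(-15827 - 17879)/5793 = (8977/51)*(-1/26418) + sqrt(-33706)*(1/5793) = -8977/1347318 + (I*sqrt(33706))*(1/5793) = -8977/1347318 + I*sqrt(33706)/5793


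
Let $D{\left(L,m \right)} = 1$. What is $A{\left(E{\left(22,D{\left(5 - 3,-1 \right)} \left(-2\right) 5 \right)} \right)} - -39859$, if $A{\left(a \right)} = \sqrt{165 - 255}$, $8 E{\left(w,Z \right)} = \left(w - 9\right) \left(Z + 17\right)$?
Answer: $39859 + 3 i \sqrt{10} \approx 39859.0 + 9.4868 i$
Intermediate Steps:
$E{\left(w,Z \right)} = \frac{\left(-9 + w\right) \left(17 + Z\right)}{8}$ ($E{\left(w,Z \right)} = \frac{\left(w - 9\right) \left(Z + 17\right)}{8} = \frac{\left(-9 + w\right) \left(17 + Z\right)}{8}$)
$A{\left(a \right)} = 3 i \sqrt{10}$ ($A{\left(a \right)} = \sqrt{-90} = 3 i \sqrt{10}$)
$A{\left(E{\left(22,D{\left(5 - 3,-1 \right)} \left(-2\right) 5 \right)} \right)} - -39859 = 3 i \sqrt{10} - -39859 = 3 i \sqrt{10} + 39859 = 39859 + 3 i \sqrt{10}$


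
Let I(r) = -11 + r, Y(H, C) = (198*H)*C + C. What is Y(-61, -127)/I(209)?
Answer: 1533779/198 ≈ 7746.4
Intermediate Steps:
Y(H, C) = C + 198*C*H (Y(H, C) = 198*C*H + C = C + 198*C*H)
Y(-61, -127)/I(209) = (-127*(1 + 198*(-61)))/(-11 + 209) = -127*(1 - 12078)/198 = -127*(-12077)*(1/198) = 1533779*(1/198) = 1533779/198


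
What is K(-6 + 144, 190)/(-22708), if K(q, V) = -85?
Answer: 85/22708 ≈ 0.0037432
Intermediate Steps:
K(-6 + 144, 190)/(-22708) = -85/(-22708) = -85*(-1/22708) = 85/22708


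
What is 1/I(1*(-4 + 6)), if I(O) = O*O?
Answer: ¼ ≈ 0.25000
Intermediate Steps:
I(O) = O²
1/I(1*(-4 + 6)) = 1/((1*(-4 + 6))²) = 1/((1*2)²) = 1/(2²) = 1/4 = ¼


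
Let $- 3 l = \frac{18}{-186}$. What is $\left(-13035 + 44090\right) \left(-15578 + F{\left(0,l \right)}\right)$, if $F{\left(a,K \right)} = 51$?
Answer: $-482190985$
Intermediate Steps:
$l = \frac{1}{31}$ ($l = - \frac{18 \frac{1}{-186}}{3} = - \frac{18 \left(- \frac{1}{186}\right)}{3} = \left(- \frac{1}{3}\right) \left(- \frac{3}{31}\right) = \frac{1}{31} \approx 0.032258$)
$\left(-13035 + 44090\right) \left(-15578 + F{\left(0,l \right)}\right) = \left(-13035 + 44090\right) \left(-15578 + 51\right) = 31055 \left(-15527\right) = -482190985$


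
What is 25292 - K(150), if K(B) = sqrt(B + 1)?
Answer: 25292 - sqrt(151) ≈ 25280.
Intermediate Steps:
K(B) = sqrt(1 + B)
25292 - K(150) = 25292 - sqrt(1 + 150) = 25292 - sqrt(151)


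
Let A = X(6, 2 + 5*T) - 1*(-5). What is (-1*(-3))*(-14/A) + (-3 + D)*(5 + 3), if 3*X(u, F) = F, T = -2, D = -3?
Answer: -66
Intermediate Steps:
X(u, F) = F/3
A = 7/3 (A = (2 + 5*(-2))/3 - 1*(-5) = (2 - 10)/3 + 5 = (⅓)*(-8) + 5 = -8/3 + 5 = 7/3 ≈ 2.3333)
(-1*(-3))*(-14/A) + (-3 + D)*(5 + 3) = (-1*(-3))*(-14/7/3) + (-3 - 3)*(5 + 3) = 3*(-14*3/7) - 6*8 = 3*(-6) - 48 = -18 - 48 = -66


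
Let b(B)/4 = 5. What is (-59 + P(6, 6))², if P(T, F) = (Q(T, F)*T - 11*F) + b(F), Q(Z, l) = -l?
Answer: 19881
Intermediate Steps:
b(B) = 20 (b(B) = 4*5 = 20)
P(T, F) = 20 - 11*F - F*T (P(T, F) = ((-F)*T - 11*F) + 20 = (-F*T - 11*F) + 20 = (-11*F - F*T) + 20 = 20 - 11*F - F*T)
(-59 + P(6, 6))² = (-59 + (20 - 11*6 - 1*6*6))² = (-59 + (20 - 66 - 36))² = (-59 - 82)² = (-141)² = 19881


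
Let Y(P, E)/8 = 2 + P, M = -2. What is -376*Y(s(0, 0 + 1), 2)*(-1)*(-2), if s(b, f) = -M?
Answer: -24064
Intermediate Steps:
s(b, f) = 2 (s(b, f) = -1*(-2) = 2)
Y(P, E) = 16 + 8*P (Y(P, E) = 8*(2 + P) = 16 + 8*P)
-376*Y(s(0, 0 + 1), 2)*(-1)*(-2) = -376*(16 + 8*2)*(-1)*(-2) = -376*(16 + 16)*(-1)*(-2) = -376*32*(-1)*(-2) = -(-12032)*(-2) = -376*64 = -24064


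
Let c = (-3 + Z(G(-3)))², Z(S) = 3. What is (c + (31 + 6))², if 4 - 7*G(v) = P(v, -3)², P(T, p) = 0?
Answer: 1369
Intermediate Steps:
G(v) = 4/7 (G(v) = 4/7 - ⅐*0² = 4/7 - ⅐*0 = 4/7 + 0 = 4/7)
c = 0 (c = (-3 + 3)² = 0² = 0)
(c + (31 + 6))² = (0 + (31 + 6))² = (0 + 37)² = 37² = 1369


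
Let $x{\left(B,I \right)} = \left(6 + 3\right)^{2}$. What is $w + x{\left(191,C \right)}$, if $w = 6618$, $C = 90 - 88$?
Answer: $6699$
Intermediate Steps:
$C = 2$
$x{\left(B,I \right)} = 81$ ($x{\left(B,I \right)} = 9^{2} = 81$)
$w + x{\left(191,C \right)} = 6618 + 81 = 6699$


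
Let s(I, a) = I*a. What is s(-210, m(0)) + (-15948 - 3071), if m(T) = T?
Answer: -19019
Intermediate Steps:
s(-210, m(0)) + (-15948 - 3071) = -210*0 + (-15948 - 3071) = 0 - 19019 = -19019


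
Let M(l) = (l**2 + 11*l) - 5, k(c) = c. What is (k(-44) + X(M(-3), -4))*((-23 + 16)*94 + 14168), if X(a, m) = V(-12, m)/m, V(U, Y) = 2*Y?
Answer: -567420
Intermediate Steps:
M(l) = -5 + l**2 + 11*l
X(a, m) = 2 (X(a, m) = (2*m)/m = 2)
(k(-44) + X(M(-3), -4))*((-23 + 16)*94 + 14168) = (-44 + 2)*((-23 + 16)*94 + 14168) = -42*(-7*94 + 14168) = -42*(-658 + 14168) = -42*13510 = -567420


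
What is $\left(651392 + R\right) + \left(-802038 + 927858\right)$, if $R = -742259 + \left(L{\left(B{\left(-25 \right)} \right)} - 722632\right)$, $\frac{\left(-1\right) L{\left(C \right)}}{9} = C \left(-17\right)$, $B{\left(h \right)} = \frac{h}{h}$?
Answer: $-687526$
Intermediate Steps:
$B{\left(h \right)} = 1$
$L{\left(C \right)} = 153 C$ ($L{\left(C \right)} = - 9 C \left(-17\right) = - 9 \left(- 17 C\right) = 153 C$)
$R = -1464738$ ($R = -742259 + \left(153 \cdot 1 - 722632\right) = -742259 + \left(153 - 722632\right) = -742259 - 722479 = -1464738$)
$\left(651392 + R\right) + \left(-802038 + 927858\right) = \left(651392 - 1464738\right) + \left(-802038 + 927858\right) = -813346 + 125820 = -687526$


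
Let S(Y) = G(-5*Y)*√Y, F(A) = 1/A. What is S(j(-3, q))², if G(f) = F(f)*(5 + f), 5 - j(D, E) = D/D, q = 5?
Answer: 9/4 ≈ 2.2500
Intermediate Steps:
j(D, E) = 4 (j(D, E) = 5 - D/D = 5 - 1*1 = 5 - 1 = 4)
G(f) = (5 + f)/f
S(Y) = -(5 - 5*Y)/(5*√Y) (S(Y) = ((5 - 5*Y)/((-5*Y)))*√Y = ((-1/(5*Y))*(5 - 5*Y))*√Y = (-(5 - 5*Y)/(5*Y))*√Y = -(5 - 5*Y)/(5*√Y))
S(j(-3, q))² = ((-1 + 4)/√4)² = ((½)*3)² = (3/2)² = 9/4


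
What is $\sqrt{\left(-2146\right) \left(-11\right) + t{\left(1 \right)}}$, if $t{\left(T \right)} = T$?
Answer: $3 \sqrt{2623} \approx 153.65$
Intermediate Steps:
$\sqrt{\left(-2146\right) \left(-11\right) + t{\left(1 \right)}} = \sqrt{\left(-2146\right) \left(-11\right) + 1} = \sqrt{23606 + 1} = \sqrt{23607} = 3 \sqrt{2623}$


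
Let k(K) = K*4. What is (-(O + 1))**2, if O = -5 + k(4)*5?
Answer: 5776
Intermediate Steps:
k(K) = 4*K
O = 75 (O = -5 + (4*4)*5 = -5 + 16*5 = -5 + 80 = 75)
(-(O + 1))**2 = (-(75 + 1))**2 = (-1*76)**2 = (-76)**2 = 5776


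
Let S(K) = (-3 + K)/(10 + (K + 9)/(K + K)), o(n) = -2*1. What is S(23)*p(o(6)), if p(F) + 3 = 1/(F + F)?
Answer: -1495/246 ≈ -6.0772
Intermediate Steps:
o(n) = -2
S(K) = (-3 + K)/(10 + (9 + K)/(2*K)) (S(K) = (-3 + K)/(10 + (9 + K)/((2*K))) = (-3 + K)/(10 + (9 + K)*(1/(2*K))) = (-3 + K)/(10 + (9 + K)/(2*K)))
p(F) = -3 + 1/(2*F) (p(F) = -3 + 1/(F + F) = -3 + 1/(2*F))
S(23)*p(o(6)) = ((⅔)*23*(-3 + 23)/(3 + 7*23))*(-3 + (½)/(-2)) = ((⅔)*23*20/(3 + 161))*(-3 + (½)*(-½)) = ((⅔)*23*20/164)*(-3 - ¼) = ((⅔)*23*(1/164)*20)*(-13/4) = (230/123)*(-13/4) = -1495/246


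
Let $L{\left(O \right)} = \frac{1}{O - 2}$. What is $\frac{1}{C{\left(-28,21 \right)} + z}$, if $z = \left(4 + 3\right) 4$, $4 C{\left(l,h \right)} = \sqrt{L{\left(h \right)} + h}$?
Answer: $\frac{532}{14871} - \frac{5 \sqrt{19}}{14871} \approx 0.034309$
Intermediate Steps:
$L{\left(O \right)} = \frac{1}{-2 + O}$
$C{\left(l,h \right)} = \frac{\sqrt{h + \frac{1}{-2 + h}}}{4}$ ($C{\left(l,h \right)} = \frac{\sqrt{\frac{1}{-2 + h} + h}}{4} = \frac{\sqrt{h + \frac{1}{-2 + h}}}{4}$)
$z = 28$ ($z = 7 \cdot 4 = 28$)
$\frac{1}{C{\left(-28,21 \right)} + z} = \frac{1}{\frac{\sqrt{\frac{1 + 21 \left(-2 + 21\right)}{-2 + 21}}}{4} + 28} = \frac{1}{\frac{\sqrt{\frac{1 + 21 \cdot 19}{19}}}{4} + 28} = \frac{1}{\frac{\sqrt{\frac{1 + 399}{19}}}{4} + 28} = \frac{1}{\frac{\sqrt{\frac{1}{19} \cdot 400}}{4} + 28} = \frac{1}{\frac{\sqrt{\frac{400}{19}}}{4} + 28} = \frac{1}{\frac{\frac{20}{19} \sqrt{19}}{4} + 28} = \frac{1}{\frac{5 \sqrt{19}}{19} + 28} = \frac{1}{28 + \frac{5 \sqrt{19}}{19}}$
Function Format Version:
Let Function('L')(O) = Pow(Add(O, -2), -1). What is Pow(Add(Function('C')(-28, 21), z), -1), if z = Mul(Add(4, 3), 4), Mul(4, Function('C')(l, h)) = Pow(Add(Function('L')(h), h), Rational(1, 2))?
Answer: Add(Rational(532, 14871), Mul(Rational(-5, 14871), Pow(19, Rational(1, 2)))) ≈ 0.034309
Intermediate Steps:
Function('L')(O) = Pow(Add(-2, O), -1)
Function('C')(l, h) = Mul(Rational(1, 4), Pow(Add(h, Pow(Add(-2, h), -1)), Rational(1, 2))) (Function('C')(l, h) = Mul(Rational(1, 4), Pow(Add(Pow(Add(-2, h), -1), h), Rational(1, 2))) = Mul(Rational(1, 4), Pow(Add(h, Pow(Add(-2, h), -1)), Rational(1, 2))))
z = 28 (z = Mul(7, 4) = 28)
Pow(Add(Function('C')(-28, 21), z), -1) = Pow(Add(Mul(Rational(1, 4), Pow(Mul(Pow(Add(-2, 21), -1), Add(1, Mul(21, Add(-2, 21)))), Rational(1, 2))), 28), -1) = Pow(Add(Mul(Rational(1, 4), Pow(Mul(Pow(19, -1), Add(1, Mul(21, 19))), Rational(1, 2))), 28), -1) = Pow(Add(Mul(Rational(1, 4), Pow(Mul(Rational(1, 19), Add(1, 399)), Rational(1, 2))), 28), -1) = Pow(Add(Mul(Rational(1, 4), Pow(Mul(Rational(1, 19), 400), Rational(1, 2))), 28), -1) = Pow(Add(Mul(Rational(1, 4), Pow(Rational(400, 19), Rational(1, 2))), 28), -1) = Pow(Add(Mul(Rational(1, 4), Mul(Rational(20, 19), Pow(19, Rational(1, 2)))), 28), -1) = Pow(Add(Mul(Rational(5, 19), Pow(19, Rational(1, 2))), 28), -1) = Pow(Add(28, Mul(Rational(5, 19), Pow(19, Rational(1, 2)))), -1)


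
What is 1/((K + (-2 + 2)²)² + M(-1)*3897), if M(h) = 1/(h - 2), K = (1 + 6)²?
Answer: 1/1102 ≈ 0.00090744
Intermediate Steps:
K = 49 (K = 7² = 49)
M(h) = 1/(-2 + h)
1/((K + (-2 + 2)²)² + M(-1)*3897) = 1/((49 + (-2 + 2)²)² + 3897/(-2 - 1)) = 1/((49 + 0²)² + 3897/(-3)) = 1/((49 + 0)² - ⅓*3897) = 1/(49² - 1299) = 1/(2401 - 1299) = 1/1102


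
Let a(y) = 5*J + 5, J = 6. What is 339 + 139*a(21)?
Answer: 5204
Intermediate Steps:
a(y) = 35 (a(y) = 5*6 + 5 = 30 + 5 = 35)
339 + 139*a(21) = 339 + 139*35 = 339 + 4865 = 5204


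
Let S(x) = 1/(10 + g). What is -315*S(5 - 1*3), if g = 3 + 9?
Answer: -315/22 ≈ -14.318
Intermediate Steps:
g = 12
S(x) = 1/22 (S(x) = 1/(10 + 12) = 1/22)
-315*S(5 - 1*3) = -315*1/22 = -315/22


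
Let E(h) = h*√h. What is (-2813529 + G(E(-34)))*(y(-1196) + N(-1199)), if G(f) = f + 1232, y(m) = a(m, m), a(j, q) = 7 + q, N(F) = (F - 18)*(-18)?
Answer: -58262356949 - 704378*I*√34 ≈ -5.8262e+10 - 4.1072e+6*I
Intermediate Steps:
N(F) = 324 - 18*F (N(F) = (-18 + F)*(-18) = 324 - 18*F)
y(m) = 7 + m
E(h) = h^(3/2)
G(f) = 1232 + f
(-2813529 + G(E(-34)))*(y(-1196) + N(-1199)) = (-2813529 + (1232 + (-34)^(3/2)))*((7 - 1196) + (324 - 18*(-1199))) = (-2813529 + (1232 - 34*I*√34))*(-1189 + (324 + 21582)) = (-2812297 - 34*I*√34)*(-1189 + 21906) = (-2812297 - 34*I*√34)*20717 = -58262356949 - 704378*I*√34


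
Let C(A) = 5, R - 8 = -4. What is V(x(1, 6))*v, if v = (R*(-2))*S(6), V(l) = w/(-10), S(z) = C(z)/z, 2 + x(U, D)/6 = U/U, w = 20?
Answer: 40/3 ≈ 13.333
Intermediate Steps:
x(U, D) = -6 (x(U, D) = -12 + 6*(U/U) = -12 + 6*1 = -12 + 6 = -6)
R = 4 (R = 8 - 4 = 4)
S(z) = 5/z
V(l) = -2 (V(l) = 20/(-10) = 20*(-1/10) = -2)
v = -20/3 (v = (4*(-2))*(5/6) = -40/6 = -8*5/6 = -20/3 ≈ -6.6667)
V(x(1, 6))*v = -2*(-20/3) = 40/3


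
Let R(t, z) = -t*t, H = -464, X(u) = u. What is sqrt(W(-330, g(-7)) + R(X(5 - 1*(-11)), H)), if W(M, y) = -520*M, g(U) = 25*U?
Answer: 4*sqrt(10709) ≈ 413.94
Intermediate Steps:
R(t, z) = -t**2
sqrt(W(-330, g(-7)) + R(X(5 - 1*(-11)), H)) = sqrt(-520*(-330) - (5 - 1*(-11))**2) = sqrt(171600 - (5 + 11)**2) = sqrt(171600 - 1*16**2) = sqrt(171600 - 1*256) = sqrt(171600 - 256) = sqrt(171344) = 4*sqrt(10709)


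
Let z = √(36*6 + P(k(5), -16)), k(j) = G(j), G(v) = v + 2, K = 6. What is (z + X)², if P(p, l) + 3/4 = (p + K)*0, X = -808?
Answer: (1616 - √861)²/4 ≈ 6.2937e+5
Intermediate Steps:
G(v) = 2 + v
k(j) = 2 + j
P(p, l) = -¾ (P(p, l) = -¾ + (p + 6)*0 = -¾ + (6 + p)*0 = -¾ + 0 = -¾)
z = √861/2 (z = √(36*6 - ¾) = √(216 - ¾) = √(861/4) = √861/2 ≈ 14.671)
(z + X)² = (√861/2 - 808)² = (-808 + √861/2)²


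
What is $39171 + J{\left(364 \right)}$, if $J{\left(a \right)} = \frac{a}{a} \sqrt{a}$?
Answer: $39171 + 2 \sqrt{91} \approx 39190.0$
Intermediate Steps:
$J{\left(a \right)} = \sqrt{a}$ ($J{\left(a \right)} = 1 \sqrt{a} = \sqrt{a}$)
$39171 + J{\left(364 \right)} = 39171 + \sqrt{364} = 39171 + 2 \sqrt{91}$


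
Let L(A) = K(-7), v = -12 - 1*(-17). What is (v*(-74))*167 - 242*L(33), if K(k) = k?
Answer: -60096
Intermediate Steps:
v = 5 (v = -12 + 17 = 5)
L(A) = -7
(v*(-74))*167 - 242*L(33) = (5*(-74))*167 - 242*(-7) = -370*167 + 1694 = -61790 + 1694 = -60096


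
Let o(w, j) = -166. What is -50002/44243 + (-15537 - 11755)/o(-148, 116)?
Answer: 599589812/3672169 ≈ 163.28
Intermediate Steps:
-50002/44243 + (-15537 - 11755)/o(-148, 116) = -50002/44243 + (-15537 - 11755)/(-166) = -50002*1/44243 - 27292*(-1/166) = -50002/44243 + 13646/83 = 599589812/3672169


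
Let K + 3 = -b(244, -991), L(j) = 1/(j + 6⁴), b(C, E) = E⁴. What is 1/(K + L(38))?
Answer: -1334/1286620442812375 ≈ -1.0368e-12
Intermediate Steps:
L(j) = 1/(1296 + j) (L(j) = 1/(j + 1296) = 1/(1296 + j))
K = -964483090564 (K = -3 - 1*(-991)⁴ = -3 - 1*964483090561 = -3 - 964483090561 = -964483090564)
1/(K + L(38)) = 1/(-964483090564 + 1/(1296 + 38)) = 1/(-964483090564 + 1/1334) = 1/(-1286620442812375/1334) = -1334/1286620442812375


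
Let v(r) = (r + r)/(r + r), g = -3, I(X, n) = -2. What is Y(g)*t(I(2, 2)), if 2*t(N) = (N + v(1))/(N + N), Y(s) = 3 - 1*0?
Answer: 3/8 ≈ 0.37500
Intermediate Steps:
v(r) = 1 (v(r) = (2*r)/((2*r)) = (2*r)*(1/(2*r)) = 1)
Y(s) = 3 (Y(s) = 3 + 0 = 3)
t(N) = (1 + N)/(4*N) (t(N) = ((N + 1)/(N + N))/2 = ((1 + N)/((2*N)))/2 = ((1 + N)*(1/(2*N)))/2 = ((1 + N)/(2*N))/2 = (1 + N)/(4*N))
Y(g)*t(I(2, 2)) = 3*((¼)*(1 - 2)/(-2)) = 3*((¼)*(-½)*(-1)) = 3*(⅛) = 3/8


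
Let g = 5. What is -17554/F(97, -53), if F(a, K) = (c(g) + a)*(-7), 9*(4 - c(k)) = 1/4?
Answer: 631944/25445 ≈ 24.836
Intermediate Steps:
c(k) = 143/36 (c(k) = 4 - 1/(9*4) = 4 - ⅑*¼ = 4 - 1/36 = 143/36)
F(a, K) = -1001/36 - 7*a (F(a, K) = (143/36 + a)*(-7) = -1001/36 - 7*a)
-17554/F(97, -53) = -17554/(-1001/36 - 7*97) = -17554/(-1001/36 - 679) = -17554/(-25445/36) = -17554*(-36/25445) = 631944/25445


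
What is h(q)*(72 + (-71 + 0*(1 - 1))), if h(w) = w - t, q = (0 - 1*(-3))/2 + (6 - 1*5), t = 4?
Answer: -3/2 ≈ -1.5000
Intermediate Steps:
q = 5/2 (q = (0 + 3)/2 + (6 - 5) = (½)*3 + 1 = 3/2 + 1 = 5/2 ≈ 2.5000)
h(w) = -4 + w (h(w) = w - 1*4 = w - 4 = -4 + w)
h(q)*(72 + (-71 + 0*(1 - 1))) = (-4 + 5/2)*(72 + (-71 + 0*(1 - 1))) = -3*(72 + (-71 + 0*0))/2 = -3*(72 + (-71 + 0))/2 = -3*(72 - 71)/2 = -3/2*1 = -3/2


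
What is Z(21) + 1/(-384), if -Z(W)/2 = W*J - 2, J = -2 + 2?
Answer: 1535/384 ≈ 3.9974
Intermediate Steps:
J = 0
Z(W) = 4 (Z(W) = -2*(W*0 - 2) = -2*(0 - 2) = -2*(-2) = 4)
Z(21) + 1/(-384) = 4 + 1/(-384) = 4 - 1/384 = 1535/384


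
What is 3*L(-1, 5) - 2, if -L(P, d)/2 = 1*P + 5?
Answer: -26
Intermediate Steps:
L(P, d) = -10 - 2*P (L(P, d) = -2*(1*P + 5) = -2*(P + 5) = -2*(5 + P) = -10 - 2*P)
3*L(-1, 5) - 2 = 3*(-10 - 2*(-1)) - 2 = 3*(-10 + 2) - 2 = 3*(-8) - 2 = -24 - 2 = -26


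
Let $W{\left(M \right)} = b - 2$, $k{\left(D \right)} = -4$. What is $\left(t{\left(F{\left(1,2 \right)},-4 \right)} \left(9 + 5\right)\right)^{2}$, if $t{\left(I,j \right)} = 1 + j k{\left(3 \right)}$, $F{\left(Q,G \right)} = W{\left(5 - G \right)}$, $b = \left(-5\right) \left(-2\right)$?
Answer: $56644$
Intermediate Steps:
$b = 10$
$W{\left(M \right)} = 8$ ($W{\left(M \right)} = 10 - 2 = 8$)
$F{\left(Q,G \right)} = 8$
$t{\left(I,j \right)} = 1 - 4 j$ ($t{\left(I,j \right)} = 1 + j \left(-4\right) = 1 - 4 j$)
$\left(t{\left(F{\left(1,2 \right)},-4 \right)} \left(9 + 5\right)\right)^{2} = \left(\left(1 - -16\right) \left(9 + 5\right)\right)^{2} = \left(\left(1 + 16\right) 14\right)^{2} = \left(17 \cdot 14\right)^{2} = 238^{2} = 56644$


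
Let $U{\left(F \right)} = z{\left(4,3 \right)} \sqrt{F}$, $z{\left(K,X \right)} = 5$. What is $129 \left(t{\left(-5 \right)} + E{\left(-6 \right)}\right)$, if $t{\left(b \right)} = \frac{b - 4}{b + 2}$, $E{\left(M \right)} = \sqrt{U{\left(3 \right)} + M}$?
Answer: $387 + 129 \sqrt{-6 + 5 \sqrt{3}} \approx 597.4$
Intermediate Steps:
$U{\left(F \right)} = 5 \sqrt{F}$
$E{\left(M \right)} = \sqrt{M + 5 \sqrt{3}}$ ($E{\left(M \right)} = \sqrt{5 \sqrt{3} + M} = \sqrt{M + 5 \sqrt{3}}$)
$t{\left(b \right)} = \frac{-4 + b}{2 + b}$
$129 \left(t{\left(-5 \right)} + E{\left(-6 \right)}\right) = 129 \left(\frac{-4 - 5}{2 - 5} + \sqrt{-6 + 5 \sqrt{3}}\right) = 129 \left(\frac{1}{-3} \left(-9\right) + \sqrt{-6 + 5 \sqrt{3}}\right) = 129 \left(\left(- \frac{1}{3}\right) \left(-9\right) + \sqrt{-6 + 5 \sqrt{3}}\right) = 129 \left(3 + \sqrt{-6 + 5 \sqrt{3}}\right) = 387 + 129 \sqrt{-6 + 5 \sqrt{3}}$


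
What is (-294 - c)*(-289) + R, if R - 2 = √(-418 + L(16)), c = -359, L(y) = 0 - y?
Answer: -18783 + I*√434 ≈ -18783.0 + 20.833*I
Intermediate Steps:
L(y) = -y
R = 2 + I*√434 (R = 2 + √(-418 - 1*16) = 2 + √(-418 - 16) = 2 + √(-434) = 2 + I*√434 ≈ 2.0 + 20.833*I)
(-294 - c)*(-289) + R = (-294 - 1*(-359))*(-289) + (2 + I*√434) = (-294 + 359)*(-289) + (2 + I*√434) = 65*(-289) + (2 + I*√434) = -18785 + (2 + I*√434) = -18783 + I*√434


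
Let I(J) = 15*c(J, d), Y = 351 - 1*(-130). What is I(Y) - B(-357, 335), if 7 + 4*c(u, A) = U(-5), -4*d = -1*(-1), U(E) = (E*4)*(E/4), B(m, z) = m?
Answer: 849/2 ≈ 424.50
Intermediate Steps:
Y = 481 (Y = 351 + 130 = 481)
U(E) = E² (U(E) = (4*E)*(E*(¼)) = (4*E)*(E/4) = E²)
d = -¼ (d = -(-1)*(-1)/4 = -¼*1 = -¼ ≈ -0.25000)
c(u, A) = 9/2 (c(u, A) = -7/4 + (¼)*(-5)² = -7/4 + (¼)*25 = -7/4 + 25/4 = 9/2)
I(J) = 135/2 (I(J) = 15*(9/2) = 135/2)
I(Y) - B(-357, 335) = 135/2 - 1*(-357) = 135/2 + 357 = 849/2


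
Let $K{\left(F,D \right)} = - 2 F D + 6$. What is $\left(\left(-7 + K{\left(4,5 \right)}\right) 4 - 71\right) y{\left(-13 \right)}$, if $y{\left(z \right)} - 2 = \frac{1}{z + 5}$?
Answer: $- \frac{3525}{8} \approx -440.63$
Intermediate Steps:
$y{\left(z \right)} = 2 + \frac{1}{5 + z}$ ($y{\left(z \right)} = 2 + \frac{1}{z + 5} = 2 + \frac{1}{5 + z}$)
$K{\left(F,D \right)} = 6 - 2 D F$ ($K{\left(F,D \right)} = - 2 D F + 6 = 6 - 2 D F$)
$\left(\left(-7 + K{\left(4,5 \right)}\right) 4 - 71\right) y{\left(-13 \right)} = \left(\left(-7 + \left(6 - 10 \cdot 4\right)\right) 4 - 71\right) \frac{11 + 2 \left(-13\right)}{5 - 13} = \left(\left(-7 + \left(6 - 40\right)\right) 4 - 71\right) \frac{11 - 26}{-8} = \left(\left(-7 - 34\right) 4 - 71\right) \left(\left(- \frac{1}{8}\right) \left(-15\right)\right) = \left(\left(-41\right) 4 - 71\right) \frac{15}{8} = \left(-164 - 71\right) \frac{15}{8} = \left(-235\right) \frac{15}{8} = - \frac{3525}{8}$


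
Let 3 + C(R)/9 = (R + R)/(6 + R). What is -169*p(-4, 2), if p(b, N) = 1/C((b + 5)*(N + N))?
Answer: 845/99 ≈ 8.5354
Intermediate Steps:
C(R) = -27 + 18*R/(6 + R) (C(R) = -27 + 9*((R + R)/(6 + R)) = -27 + 9*((2*R)/(6 + R)) = -27 + 9*(2*R/(6 + R)) = -27 + 18*R/(6 + R))
p(b, N) = (6 + 2*N*(5 + b))/(9*(-18 - 2*N*(5 + b))) (p(b, N) = 1/(9*(-18 - (b + 5)*(N + N))/(6 + (b + 5)*(N + N))) = 1/(9*(-18 - (5 + b)*2*N)/(6 + (5 + b)*(2*N))) = 1/(9*(-18 - 2*N*(5 + b))/(6 + 2*N*(5 + b))) = (6 + 2*N*(5 + b))/(9*(-18 - 2*N*(5 + b))))
-169*p(-4, 2) = -169*(-3 - 1*2*(5 - 4))/(9*(9 + 2*(5 - 4))) = -169*(-3 - 1*2*1)/(9*(9 + 2*1)) = -169*(-3 - 2)/(9*(9 + 2)) = -169*(-5)/(9*11) = -169*(-5/99) = 845/99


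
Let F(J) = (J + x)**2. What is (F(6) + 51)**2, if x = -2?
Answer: 4489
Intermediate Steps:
F(J) = (-2 + J)**2 (F(J) = (J - 2)**2 = (-2 + J)**2)
(F(6) + 51)**2 = ((-2 + 6)**2 + 51)**2 = (4**2 + 51)**2 = (16 + 51)**2 = 67**2 = 4489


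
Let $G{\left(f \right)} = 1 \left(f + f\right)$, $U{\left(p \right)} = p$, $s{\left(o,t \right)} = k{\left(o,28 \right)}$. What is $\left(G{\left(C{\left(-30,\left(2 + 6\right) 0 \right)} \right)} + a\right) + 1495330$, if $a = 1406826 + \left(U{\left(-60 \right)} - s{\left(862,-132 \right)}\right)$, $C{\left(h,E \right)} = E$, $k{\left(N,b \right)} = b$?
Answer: $2902068$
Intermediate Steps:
$s{\left(o,t \right)} = 28$
$G{\left(f \right)} = 2 f$ ($G{\left(f \right)} = 1 \cdot 2 f = 2 f$)
$a = 1406738$ ($a = 1406826 - 88 = 1406738$)
$\left(G{\left(C{\left(-30,\left(2 + 6\right) 0 \right)} \right)} + a\right) + 1495330 = \left(2 \left(2 + 6\right) 0 + 1406738\right) + 1495330 = \left(2 \cdot 8 \cdot 0 + 1406738\right) + 1495330 = \left(2 \cdot 0 + 1406738\right) + 1495330 = \left(0 + 1406738\right) + 1495330 = 1406738 + 1495330 = 2902068$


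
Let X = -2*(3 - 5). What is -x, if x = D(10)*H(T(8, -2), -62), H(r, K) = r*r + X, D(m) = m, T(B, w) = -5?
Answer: -290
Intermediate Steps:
X = 4 (X = -2*(-2) = 4)
H(r, K) = 4 + r² (H(r, K) = r*r + 4 = r² + 4 = 4 + r²)
x = 290 (x = 10*(4 + (-5)²) = 10*(4 + 25) = 10*29 = 290)
-x = -1*290 = -290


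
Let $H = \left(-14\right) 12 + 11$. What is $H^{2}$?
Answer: $24649$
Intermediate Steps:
$H = -157$ ($H = -168 + 11 = -157$)
$H^{2} = \left(-157\right)^{2} = 24649$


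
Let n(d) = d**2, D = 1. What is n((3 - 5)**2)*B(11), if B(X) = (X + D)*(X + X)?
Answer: 4224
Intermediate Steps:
B(X) = 2*X*(1 + X) (B(X) = (X + 1)*(X + X) = (1 + X)*(2*X) = 2*X*(1 + X))
n((3 - 5)**2)*B(11) = ((3 - 5)**2)**2*(2*11*(1 + 11)) = ((-2)**2)**2*(2*11*12) = 4**2*264 = 16*264 = 4224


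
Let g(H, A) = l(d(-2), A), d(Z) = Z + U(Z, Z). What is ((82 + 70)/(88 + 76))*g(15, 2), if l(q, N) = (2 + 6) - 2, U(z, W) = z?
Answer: 228/41 ≈ 5.5610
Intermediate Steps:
d(Z) = 2*Z (d(Z) = Z + Z = 2*Z)
l(q, N) = 6 (l(q, N) = 8 - 2 = 6)
g(H, A) = 6
((82 + 70)/(88 + 76))*g(15, 2) = ((82 + 70)/(88 + 76))*6 = (152/164)*6 = (152*(1/164))*6 = (38/41)*6 = 228/41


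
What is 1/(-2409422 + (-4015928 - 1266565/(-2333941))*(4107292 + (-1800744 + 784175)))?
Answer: -2333941/28969159891599390911 ≈ -8.0566e-14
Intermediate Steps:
1/(-2409422 + (-4015928 - 1266565/(-2333941))*(4107292 + (-1800744 + 784175))) = 1/(-2409422 + (-4015928 - 1266565*(-1/2333941))*(4107292 - 1016569)) = 1/(-2409422 + (-4015928 + 1266565/2333941)*3090723) = 1/(-2409422 - 9372937745683/2333941*3090723) = 1/(-2409422 - 28969154268150598809/2333941) = 1/(-28969159891599390911/2333941) = -2333941/28969159891599390911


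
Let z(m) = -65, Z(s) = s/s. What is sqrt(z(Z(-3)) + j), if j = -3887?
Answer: 4*I*sqrt(247) ≈ 62.865*I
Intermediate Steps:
Z(s) = 1
sqrt(z(Z(-3)) + j) = sqrt(-65 - 3887) = sqrt(-3952) = 4*I*sqrt(247)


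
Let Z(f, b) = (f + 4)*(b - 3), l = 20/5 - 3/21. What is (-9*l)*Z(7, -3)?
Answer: 16038/7 ≈ 2291.1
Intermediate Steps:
l = 27/7 (l = 20*(⅕) - 3*1/21 = 4 - ⅐ = 27/7 ≈ 3.8571)
Z(f, b) = (-3 + b)*(4 + f) (Z(f, b) = (4 + f)*(-3 + b) = (-3 + b)*(4 + f))
(-9*l)*Z(7, -3) = (-9*27/7)*(-12 - 3*7 + 4*(-3) - 3*7) = -243*(-12 - 21 - 12 - 21)/7 = -243/7*(-66) = 16038/7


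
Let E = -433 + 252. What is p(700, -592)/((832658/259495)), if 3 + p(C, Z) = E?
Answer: -23873540/416329 ≈ -57.343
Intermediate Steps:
E = -181
p(C, Z) = -184 (p(C, Z) = -3 - 181 = -184)
p(700, -592)/((832658/259495)) = -184/(832658/259495) = -184/(832658*(1/259495)) = -184/832658/259495 = -184*259495/832658 = -23873540/416329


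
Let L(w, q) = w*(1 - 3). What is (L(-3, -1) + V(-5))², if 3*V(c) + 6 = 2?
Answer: 196/9 ≈ 21.778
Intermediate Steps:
V(c) = -4/3 (V(c) = -2 + (⅓)*2 = -2 + ⅔ = -4/3)
L(w, q) = -2*w (L(w, q) = w*(-2) = -2*w)
(L(-3, -1) + V(-5))² = (-2*(-3) - 4/3)² = (6 - 4/3)² = (14/3)² = 196/9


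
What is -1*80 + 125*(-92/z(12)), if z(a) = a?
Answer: -3115/3 ≈ -1038.3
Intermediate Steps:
-1*80 + 125*(-92/z(12)) = -1*80 + 125*(-92/12) = -80 + 125*(-92*1/12) = -80 + 125*(-23/3) = -80 - 2875/3 = -3115/3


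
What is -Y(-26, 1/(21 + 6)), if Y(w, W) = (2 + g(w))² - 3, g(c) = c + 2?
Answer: -481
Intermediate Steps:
g(c) = 2 + c
Y(w, W) = -3 + (4 + w)² (Y(w, W) = (2 + (2 + w))² - 3 = (4 + w)² - 3 = -3 + (4 + w)²)
-Y(-26, 1/(21 + 6)) = -(-3 + (4 - 26)²) = -(-3 + (-22)²) = -(-3 + 484) = -1*481 = -481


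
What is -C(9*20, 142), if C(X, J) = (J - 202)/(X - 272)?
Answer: -15/23 ≈ -0.65217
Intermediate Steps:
C(X, J) = (-202 + J)/(-272 + X)
-C(9*20, 142) = -(-202 + 142)/(-272 + 9*20) = -(-60)/(-272 + 180) = -(-60)/(-92) = -(-1)*(-60)/92 = -1*15/23 = -15/23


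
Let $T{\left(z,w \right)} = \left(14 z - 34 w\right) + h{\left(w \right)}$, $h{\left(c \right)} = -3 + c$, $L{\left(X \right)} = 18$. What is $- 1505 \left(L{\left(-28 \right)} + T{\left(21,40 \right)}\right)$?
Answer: $1521555$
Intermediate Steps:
$T{\left(z,w \right)} = -3 - 33 w + 14 z$ ($T{\left(z,w \right)} = \left(14 z - 34 w\right) + \left(-3 + w\right) = \left(- 34 w + 14 z\right) + \left(-3 + w\right) = -3 - 33 w + 14 z$)
$- 1505 \left(L{\left(-28 \right)} + T{\left(21,40 \right)}\right) = - 1505 \left(18 - 1029\right) = \left(-1505\right) \left(-1011\right) = 1521555$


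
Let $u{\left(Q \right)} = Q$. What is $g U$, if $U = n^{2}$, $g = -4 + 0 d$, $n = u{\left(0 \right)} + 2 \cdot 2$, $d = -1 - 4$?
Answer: $-64$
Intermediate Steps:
$d = -5$
$n = 4$ ($n = 0 + 2 \cdot 2 = 0 + 4 = 4$)
$g = -4$ ($g = -4 + 0 \left(-5\right) = -4 + 0 = -4$)
$U = 16$ ($U = 4^{2} = 16$)
$g U = \left(-4\right) 16 = -64$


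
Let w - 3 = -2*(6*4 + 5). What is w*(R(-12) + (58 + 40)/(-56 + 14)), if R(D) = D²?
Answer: -23375/3 ≈ -7791.7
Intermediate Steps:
w = -55 (w = 3 - 2*(6*4 + 5) = 3 - 2*(24 + 5) = 3 - 2*29 = 3 - 58 = -55)
w*(R(-12) + (58 + 40)/(-56 + 14)) = -55*((-12)² + (58 + 40)/(-56 + 14)) = -55*(144 + 98/(-42)) = -55*(144 + 98*(-1/42)) = -55*(144 - 7/3) = -55*425/3 = -23375/3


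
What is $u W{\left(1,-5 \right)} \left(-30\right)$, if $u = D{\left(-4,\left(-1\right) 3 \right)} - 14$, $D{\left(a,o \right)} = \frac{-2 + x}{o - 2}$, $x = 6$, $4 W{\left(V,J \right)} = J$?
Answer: $-555$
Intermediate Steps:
$W{\left(V,J \right)} = \frac{J}{4}$
$D{\left(a,o \right)} = \frac{4}{-2 + o}$ ($D{\left(a,o \right)} = \frac{-2 + 6}{o - 2} = \frac{4}{-2 + o}$)
$u = - \frac{74}{5}$ ($u = \frac{4}{-2 - 3} - 14 = \frac{4}{-5} - 14 = 4 \left(- \frac{1}{5}\right) - 14 = - \frac{4}{5} - 14 = - \frac{74}{5} \approx -14.8$)
$u W{\left(1,-5 \right)} \left(-30\right) = - \frac{74 \cdot \frac{1}{4} \left(-5\right)}{5} \left(-30\right) = \left(- \frac{74}{5}\right) \left(- \frac{5}{4}\right) \left(-30\right) = \frac{37}{2} \left(-30\right) = -555$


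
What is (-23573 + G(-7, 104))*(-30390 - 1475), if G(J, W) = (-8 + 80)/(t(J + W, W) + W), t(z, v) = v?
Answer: 19529707985/26 ≈ 7.5114e+8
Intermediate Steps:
G(J, W) = 36/W (G(J, W) = (-8 + 80)/(W + W) = 72/((2*W)) = 72*(1/(2*W)) = 36/W)
(-23573 + G(-7, 104))*(-30390 - 1475) = (-23573 + 36/104)*(-30390 - 1475) = (-23573 + 36*(1/104))*(-31865) = (-23573 + 9/26)*(-31865) = -612889/26*(-31865) = 19529707985/26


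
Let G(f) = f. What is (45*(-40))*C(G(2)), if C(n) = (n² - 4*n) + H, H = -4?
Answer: 14400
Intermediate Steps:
C(n) = -4 + n² - 4*n (C(n) = (n² - 4*n) - 4 = -4 + n² - 4*n)
(45*(-40))*C(G(2)) = (45*(-40))*(-4 + 2² - 4*2) = -1800*(-4 + 4 - 8) = -1800*(-8) = 14400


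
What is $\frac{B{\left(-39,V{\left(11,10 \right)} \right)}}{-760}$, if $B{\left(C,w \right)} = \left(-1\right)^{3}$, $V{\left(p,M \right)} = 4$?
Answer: $\frac{1}{760} \approx 0.0013158$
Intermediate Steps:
$B{\left(C,w \right)} = -1$
$\frac{B{\left(-39,V{\left(11,10 \right)} \right)}}{-760} = - \frac{1}{-760} = \left(-1\right) \left(- \frac{1}{760}\right) = \frac{1}{760}$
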